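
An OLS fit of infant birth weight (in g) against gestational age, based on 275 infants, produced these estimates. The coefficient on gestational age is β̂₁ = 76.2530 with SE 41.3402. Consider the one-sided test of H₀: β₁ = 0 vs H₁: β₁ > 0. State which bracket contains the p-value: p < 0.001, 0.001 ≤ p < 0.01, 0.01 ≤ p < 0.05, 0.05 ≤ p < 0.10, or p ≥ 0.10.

t = 76.2530 / 41.3402 = 1.845.
df = n − 2 = 275 − 2 = 273.
One-sided p = P(T_{273} > t) ≈ 0.0331.
So 0.01 ≤ p < 0.05.

0.01 ≤ p < 0.05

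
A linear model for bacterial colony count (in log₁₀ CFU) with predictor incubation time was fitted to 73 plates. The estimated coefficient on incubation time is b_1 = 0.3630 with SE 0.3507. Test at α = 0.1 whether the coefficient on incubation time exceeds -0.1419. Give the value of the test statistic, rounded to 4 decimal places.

H₀: β₁ = -0.1419 vs H₁: β₁ > -0.1419.
t = (b_1 − β₁⁰)/SE = (0.3630 − (-0.1419)) / 0.3507 = 1.4397.
df = n − 2 = 73 − 2 = 71.
One-sided p ≈ 0.0772, which is < 0.1, so reject H₀.
There is evidence that the true slope on incubation time exceeds -0.1419 log₁₀ CFU per unit.

t = 1.4397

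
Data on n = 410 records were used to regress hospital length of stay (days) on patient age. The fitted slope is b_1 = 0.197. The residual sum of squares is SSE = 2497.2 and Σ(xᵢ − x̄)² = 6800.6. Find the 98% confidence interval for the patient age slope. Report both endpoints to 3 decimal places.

(0.127, 0.267)

MSE = SSE/(n − 2) = 2497.2/408 = 6.12059.
SE(b_1) = √(MSE/Sₓₓ) = √(6.12059/6800.6) = 0.0300001.
df = n − 2 = 408.
t* = t_{0.01, 408} = 2.335522.
Margin = t* × SE = 2.335522 × 0.0300001 = 0.07007.
CI: 0.197 ± 0.07007 → (0.127, 0.267).
With 98% confidence, each one-unit increase in patient age is associated with a change of between 0.127 and 0.267 days in hospital length of stay.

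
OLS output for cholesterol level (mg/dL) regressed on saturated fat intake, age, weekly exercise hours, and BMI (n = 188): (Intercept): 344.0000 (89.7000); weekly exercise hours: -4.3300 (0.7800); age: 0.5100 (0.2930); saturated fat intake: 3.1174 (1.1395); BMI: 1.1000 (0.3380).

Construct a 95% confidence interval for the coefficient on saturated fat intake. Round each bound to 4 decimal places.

Read off: b = 3.1174, SE = 1.1395 for saturated fat intake.
df = n − k − 1 = 188 − 4 − 1 = 183.
t* = t_{0.025, 183} = 1.973012.
Margin = t* × SE = 1.973012 × 1.1395 = 2.248247.
CI: 3.1174 ± 2.248247 → (0.8692, 5.3656).

(0.8692, 5.3656)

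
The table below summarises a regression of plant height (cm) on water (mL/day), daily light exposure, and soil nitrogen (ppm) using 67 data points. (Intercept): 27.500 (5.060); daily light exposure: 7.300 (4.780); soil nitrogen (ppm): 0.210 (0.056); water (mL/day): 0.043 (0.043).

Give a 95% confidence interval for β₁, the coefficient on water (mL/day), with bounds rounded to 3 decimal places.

(-0.043, 0.129)

Read off: b = 0.043, SE = 0.043 for water (mL/day).
df = n − k − 1 = 67 − 3 − 1 = 63.
t* = t_{0.025, 63} = 1.998341.
Margin = t* × SE = 1.998341 × 0.043 = 0.08593.
CI: 0.043 ± 0.08593 → (-0.043, 0.129).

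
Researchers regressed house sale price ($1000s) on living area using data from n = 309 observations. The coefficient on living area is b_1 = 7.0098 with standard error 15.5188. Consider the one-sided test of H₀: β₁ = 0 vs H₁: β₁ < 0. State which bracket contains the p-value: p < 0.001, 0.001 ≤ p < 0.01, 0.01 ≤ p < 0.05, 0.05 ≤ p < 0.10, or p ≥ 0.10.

t = 7.0098 / 15.5188 = 0.452.
df = n − 2 = 309 − 2 = 307.
One-sided p = P(T_{307} < t) ≈ 0.6741.
So p ≥ 0.10.

p ≥ 0.10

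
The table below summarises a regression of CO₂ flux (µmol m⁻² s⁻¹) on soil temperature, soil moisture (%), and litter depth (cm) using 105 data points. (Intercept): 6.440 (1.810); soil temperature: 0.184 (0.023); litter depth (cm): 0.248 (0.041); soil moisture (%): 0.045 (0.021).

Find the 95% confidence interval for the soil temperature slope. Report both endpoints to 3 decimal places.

Read off: b = 0.184, SE = 0.023 for soil temperature.
df = n − k − 1 = 105 − 3 − 1 = 101.
t* = t_{0.025, 101} = 1.983731.
Margin = t* × SE = 1.983731 × 0.023 = 0.04563.
CI: 0.184 ± 0.04563 → (0.138, 0.230).

(0.138, 0.230)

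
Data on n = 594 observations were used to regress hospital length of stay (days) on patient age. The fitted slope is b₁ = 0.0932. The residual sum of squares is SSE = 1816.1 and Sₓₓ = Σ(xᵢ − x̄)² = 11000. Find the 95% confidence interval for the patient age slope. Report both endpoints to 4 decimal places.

(0.0604, 0.1260)

MSE = SSE/(n − 2) = 1816.1/592 = 3.06774.
SE(b₁) = √(MSE/Sₓₓ) = √(3.06774/11000) = 0.0166999.
df = n − 2 = 592.
t* = t_{0.025, 592} = 1.963979.
Margin = t* × SE = 1.963979 × 0.0166999 = 0.032798.
CI: 0.0932 ± 0.032798 → (0.0604, 0.1260).
With 95% confidence, each one-unit increase in patient age is associated with a change of between 0.0604 and 0.1260 days in hospital length of stay.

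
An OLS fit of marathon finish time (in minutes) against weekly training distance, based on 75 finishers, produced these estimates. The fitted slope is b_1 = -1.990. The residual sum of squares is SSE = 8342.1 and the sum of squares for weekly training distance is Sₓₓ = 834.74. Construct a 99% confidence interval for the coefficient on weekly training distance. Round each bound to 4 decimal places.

(-2.9686, -1.0114)

MSE = SSE/(n − 2) = 8342.1/73 = 114.275.
SE(b_1) = √(MSE/Sₓₓ) = √(114.275/834.74) = 0.369999.
df = n − 2 = 73.
t* = t_{0.005, 73} = 2.644869.
Margin = t* × SE = 2.644869 × 0.369999 = 0.978599.
CI: -1.990 ± 0.978599 → (-2.9686, -1.0114).
With 99% confidence, each one-unit increase in weekly training distance is associated with a change of between -2.9686 and -1.0114 minutes in marathon finish time.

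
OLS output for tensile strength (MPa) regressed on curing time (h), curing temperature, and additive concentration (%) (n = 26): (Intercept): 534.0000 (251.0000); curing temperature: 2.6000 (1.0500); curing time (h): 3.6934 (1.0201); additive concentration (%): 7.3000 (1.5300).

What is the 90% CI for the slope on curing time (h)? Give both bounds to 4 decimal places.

(1.9417, 5.4451)

Read off: b = 3.6934, SE = 1.0201 for curing time (h).
df = n − k − 1 = 26 − 3 − 1 = 22.
t* = t_{0.05, 22} = 1.717144.
Margin = t* × SE = 1.717144 × 1.0201 = 1.751659.
CI: 3.6934 ± 1.751659 → (1.9417, 5.4451).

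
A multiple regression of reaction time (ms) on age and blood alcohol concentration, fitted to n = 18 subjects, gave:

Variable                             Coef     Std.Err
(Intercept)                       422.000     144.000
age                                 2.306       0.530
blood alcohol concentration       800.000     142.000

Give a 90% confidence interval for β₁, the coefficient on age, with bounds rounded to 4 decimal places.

(1.3769, 3.2351)

Read off: b = 2.306, SE = 0.530 for age.
df = n − k − 1 = 18 − 2 − 1 = 15.
t* = t_{0.05, 15} = 1.75305.
Margin = t* × SE = 1.75305 × 0.530 = 0.929117.
CI: 2.306 ± 0.929117 → (1.3769, 3.2351).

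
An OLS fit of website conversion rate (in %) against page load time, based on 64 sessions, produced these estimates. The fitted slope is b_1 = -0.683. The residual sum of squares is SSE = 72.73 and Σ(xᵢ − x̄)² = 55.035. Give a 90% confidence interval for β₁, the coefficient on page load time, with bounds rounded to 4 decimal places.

MSE = SSE/(n − 2) = 72.73/62 = 1.17306.
SE(b_1) = √(MSE/Sₓₓ) = √(1.17306/55.035) = 0.145996.
df = n − 2 = 62.
t* = t_{0.05, 62} = 1.669804.
Margin = t* × SE = 1.669804 × 0.145996 = 0.243785.
CI: -0.683 ± 0.243785 → (-0.9268, -0.4392).
With 90% confidence, each one-unit increase in page load time is associated with a change of between -0.9268 and -0.4392 % in website conversion rate.

(-0.9268, -0.4392)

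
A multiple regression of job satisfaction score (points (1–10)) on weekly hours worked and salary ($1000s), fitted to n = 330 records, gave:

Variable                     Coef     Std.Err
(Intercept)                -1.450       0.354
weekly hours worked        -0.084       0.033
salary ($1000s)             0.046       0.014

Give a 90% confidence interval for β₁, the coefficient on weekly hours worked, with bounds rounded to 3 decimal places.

Read off: b = -0.084, SE = 0.033 for weekly hours worked.
df = n − k − 1 = 330 − 2 − 1 = 327.
t* = t_{0.05, 327} = 1.649527.
Margin = t* × SE = 1.649527 × 0.033 = 0.05443.
CI: -0.084 ± 0.05443 → (-0.138, -0.030).

(-0.138, -0.030)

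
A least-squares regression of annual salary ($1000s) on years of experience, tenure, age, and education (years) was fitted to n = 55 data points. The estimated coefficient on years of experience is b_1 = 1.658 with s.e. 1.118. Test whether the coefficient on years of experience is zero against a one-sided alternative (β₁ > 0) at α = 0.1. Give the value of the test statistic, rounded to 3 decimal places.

t = 1.483

H₀: β₁ = 0 vs H₁: β₁ > 0.
t = (b_1 − β₁⁰)/SE = 1.658 / 1.118 = 1.483.
df = n − k − 1 = 55 − 4 − 1 = 50.
One-sided p ≈ 0.0722, which is < 0.1, so reject H₀.
There is evidence that the true slope on years of experience is positive, holding the other predictors fixed.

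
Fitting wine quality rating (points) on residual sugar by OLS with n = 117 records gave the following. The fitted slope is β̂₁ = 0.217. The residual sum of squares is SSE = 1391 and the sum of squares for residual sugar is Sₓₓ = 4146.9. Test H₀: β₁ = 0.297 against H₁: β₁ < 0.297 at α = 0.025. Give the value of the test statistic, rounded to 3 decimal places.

t = -1.481

MSE = SSE/(n − 2) = 1391/115 = 12.0957.
SE(β̂₁) = √(MSE/Sₓₓ) = √(12.0957/4146.9) = 0.0540073.
t = (0.217 − 0.297) / 0.0540073 = -1.481.
df = n − 2 = 115.
One-sided p ≈ 0.0706, which is ≥ 0.025, so fail to reject H₀.
The data do not give significant evidence that the true slope on residual sugar is below 0.297 points per unit.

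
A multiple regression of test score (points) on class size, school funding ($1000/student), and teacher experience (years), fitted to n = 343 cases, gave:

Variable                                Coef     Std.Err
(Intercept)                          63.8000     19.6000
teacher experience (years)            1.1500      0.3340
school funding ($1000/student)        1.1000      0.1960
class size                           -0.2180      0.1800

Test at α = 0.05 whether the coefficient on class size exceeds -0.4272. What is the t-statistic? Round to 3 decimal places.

t = 1.162

Read off: b = -0.2180, SE = 0.1800 for class size.
H₀: β₁ = -0.4272 vs H₁: β₁ > -0.4272.
t = (-0.2180 − (-0.4272)) / 0.1800 = 1.162.
df = n − k − 1 = 343 − 3 − 1 = 339.
One-sided p ≈ 0.1230, which is ≥ 0.05, so fail to reject H₀.
The data do not give significant evidence that the true slope on class size exceeds -0.4272 points per unit, holding the other predictors fixed.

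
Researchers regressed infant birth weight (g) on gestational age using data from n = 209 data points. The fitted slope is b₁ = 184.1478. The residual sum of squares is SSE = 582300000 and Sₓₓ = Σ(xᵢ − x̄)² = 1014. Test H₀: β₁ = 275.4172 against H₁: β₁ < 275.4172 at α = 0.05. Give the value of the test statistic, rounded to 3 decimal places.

t = -1.733

MSE = SSE/(n − 2) = 582300000/207 = 2.81304e+06.
SE(b₁) = √(MSE/Sₓₓ) = √(2.81304e+06/1014) = 52.6707.
t = (184.1478 − 275.4172) / 52.6707 = -1.733.
df = n − 2 = 207.
One-sided p ≈ 0.0423, which is < 0.05, so reject H₀.
There is evidence that the true slope on gestational age is below 275.4172 g per unit.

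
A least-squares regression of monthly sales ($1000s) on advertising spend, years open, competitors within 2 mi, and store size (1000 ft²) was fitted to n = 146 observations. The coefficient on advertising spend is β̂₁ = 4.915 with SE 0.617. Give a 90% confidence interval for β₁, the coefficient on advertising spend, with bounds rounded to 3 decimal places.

(3.893, 5.937)

df = n − k − 1 = 146 − 4 − 1 = 141.
t* = t_{0.05, 141} = 1.655732.
Margin = t* × SE = 1.655732 × 0.617 = 1.02159.
CI: 4.915 ± 1.02159 → (3.893, 5.937).
With 90% confidence, each one-unit increase in advertising spend is associated with a change of between 3.893 and 5.937 $1000s in monthly sales, holding the other predictors fixed.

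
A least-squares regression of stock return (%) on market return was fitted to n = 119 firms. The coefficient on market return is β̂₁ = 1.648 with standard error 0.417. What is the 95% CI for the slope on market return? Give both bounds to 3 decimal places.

df = n − 2 = 119 − 2 = 117.
t* = t_{0.025, 117} = 1.980448.
Margin = t* × SE = 1.980448 × 0.417 = 0.82585.
CI: 1.648 ± 0.82585 → (0.822, 2.474).
With 95% confidence, each one-unit increase in market return is associated with a change of between 0.822 and 2.474 % in stock return.

(0.822, 2.474)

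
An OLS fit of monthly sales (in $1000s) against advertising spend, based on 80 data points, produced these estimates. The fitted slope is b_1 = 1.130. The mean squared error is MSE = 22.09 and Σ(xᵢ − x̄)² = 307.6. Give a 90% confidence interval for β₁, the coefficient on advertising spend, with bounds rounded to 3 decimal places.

SE(b_1) = √(MSE/Sₓₓ) = √(22.09/307.6) = 0.267981.
df = n − 2 = 78.
t* = t_{0.05, 78} = 1.664625.
Margin = t* × SE = 1.664625 × 0.267981 = 0.44609.
CI: 1.130 ± 0.44609 → (0.684, 1.576).
With 90% confidence, each one-unit increase in advertising spend is associated with a change of between 0.684 and 1.576 $1000s in monthly sales.

(0.684, 1.576)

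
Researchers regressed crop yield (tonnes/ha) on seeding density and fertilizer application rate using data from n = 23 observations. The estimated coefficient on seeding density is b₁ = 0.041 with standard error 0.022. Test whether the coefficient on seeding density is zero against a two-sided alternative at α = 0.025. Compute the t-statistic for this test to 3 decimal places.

t = 1.864

H₀: β₁ = 0 vs H₁: β₁ ≠ 0.
t = (b₁ − β₁⁰)/SE = 0.041 / 0.022 = 1.864.
df = n − k − 1 = 23 − 2 − 1 = 20.
Two-sided p ≈ 0.0771, which is ≥ 0.025, so fail to reject H₀.
The data do not give significant evidence of an association between seeding density and crop yield, after adjusting for the other predictors.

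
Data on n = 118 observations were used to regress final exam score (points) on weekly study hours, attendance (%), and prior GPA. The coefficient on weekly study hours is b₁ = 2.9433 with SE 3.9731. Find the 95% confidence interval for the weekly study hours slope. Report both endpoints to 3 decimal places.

(-4.927, 10.814)

df = n − k − 1 = 118 − 3 − 1 = 114.
t* = t_{0.025, 114} = 1.980992.
Margin = t* × SE = 1.980992 × 3.9731 = 7.87068.
CI: 2.9433 ± 7.87068 → (-4.927, 10.814).
With 95% confidence, each one-unit increase in weekly study hours is associated with a change of between -4.927 and 10.814 points in final exam score, holding the other predictors fixed.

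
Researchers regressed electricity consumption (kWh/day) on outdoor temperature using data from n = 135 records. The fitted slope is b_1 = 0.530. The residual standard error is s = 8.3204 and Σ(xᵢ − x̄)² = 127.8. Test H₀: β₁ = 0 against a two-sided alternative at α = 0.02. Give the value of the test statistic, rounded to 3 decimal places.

SE(b_1) = s/√Sₓₓ = 8.3204/√127.8 = 0.736002.
t = 0.530 / 0.736002 = 0.720.
df = n − 2 = 133.
Two-sided p ≈ 0.4727, which is ≥ 0.02, so fail to reject H₀.
The data do not give significant evidence of an association between outdoor temperature and electricity consumption.

t = 0.720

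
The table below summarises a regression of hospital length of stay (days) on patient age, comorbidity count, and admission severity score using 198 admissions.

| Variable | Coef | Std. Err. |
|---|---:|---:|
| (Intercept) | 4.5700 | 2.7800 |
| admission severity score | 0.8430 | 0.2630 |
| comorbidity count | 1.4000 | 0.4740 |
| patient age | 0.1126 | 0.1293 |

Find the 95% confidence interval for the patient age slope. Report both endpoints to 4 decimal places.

(-0.1424, 0.3676)

Read off: b = 0.1126, SE = 0.1293 for patient age.
df = n − k − 1 = 198 − 3 − 1 = 194.
t* = t_{0.025, 194} = 1.972268.
Margin = t* × SE = 1.972268 × 0.1293 = 0.255014.
CI: 0.1126 ± 0.255014 → (-0.1424, 0.3676).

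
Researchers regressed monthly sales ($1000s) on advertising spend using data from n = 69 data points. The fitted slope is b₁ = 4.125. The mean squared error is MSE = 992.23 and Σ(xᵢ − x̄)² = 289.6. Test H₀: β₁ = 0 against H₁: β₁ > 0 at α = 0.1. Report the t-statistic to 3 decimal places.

SE(b₁) = √(MSE/Sₓₓ) = √(992.23/289.6) = 1.851.
t = 4.125 / 1.851 = 2.229.
df = n − 2 = 67.
One-sided p ≈ 0.0146, which is < 0.1, so reject H₀.
There is evidence that the true slope on advertising spend is positive.

t = 2.229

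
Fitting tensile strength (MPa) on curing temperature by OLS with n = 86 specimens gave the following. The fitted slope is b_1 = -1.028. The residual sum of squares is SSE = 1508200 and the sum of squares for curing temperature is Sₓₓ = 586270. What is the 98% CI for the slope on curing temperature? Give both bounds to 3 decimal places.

MSE = SSE/(n − 2) = 1508200/84 = 17954.8.
SE(b_1) = √(MSE/Sₓₓ) = √(17954.8/586270) = 0.175001.
df = n − 2 = 84.
t* = t_{0.01, 84} = 2.371564.
Margin = t* × SE = 2.371564 × 0.175001 = 0.41503.
CI: -1.028 ± 0.41503 → (-1.443, -0.613).
With 98% confidence, each one-unit increase in curing temperature is associated with a change of between -1.443 and -0.613 MPa in tensile strength.

(-1.443, -0.613)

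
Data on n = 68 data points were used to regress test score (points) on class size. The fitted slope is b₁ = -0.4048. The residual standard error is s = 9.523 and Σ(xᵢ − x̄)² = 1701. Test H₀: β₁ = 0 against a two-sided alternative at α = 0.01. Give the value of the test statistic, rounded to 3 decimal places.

SE(b₁) = s/√Sₓₓ = 9.523/√1701 = 0.230899.
t = -0.4048 / 0.230899 = -1.753.
df = n − 2 = 66.
Two-sided p ≈ 0.0842, which is ≥ 0.01, so fail to reject H₀.
The data do not give significant evidence of an association between class size and test score.

t = -1.753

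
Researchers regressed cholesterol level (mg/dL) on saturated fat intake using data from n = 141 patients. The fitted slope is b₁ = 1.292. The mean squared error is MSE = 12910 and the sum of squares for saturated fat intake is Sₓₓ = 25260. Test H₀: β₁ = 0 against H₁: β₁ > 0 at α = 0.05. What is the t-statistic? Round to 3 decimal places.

t = 1.807

SE(b₁) = √(MSE/Sₓₓ) = √(12910/25260) = 0.714902.
t = 1.292 / 0.714902 = 1.807.
df = n − 2 = 139.
One-sided p ≈ 0.0364, which is < 0.05, so reject H₀.
There is evidence that the true slope on saturated fat intake is positive.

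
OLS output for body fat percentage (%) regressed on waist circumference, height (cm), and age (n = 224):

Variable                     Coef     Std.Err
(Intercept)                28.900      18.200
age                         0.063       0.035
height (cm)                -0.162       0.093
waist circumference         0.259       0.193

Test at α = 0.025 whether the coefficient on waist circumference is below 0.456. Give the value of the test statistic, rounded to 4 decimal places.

t = -1.0207

Read off: b = 0.259, SE = 0.193 for waist circumference.
H₀: β₁ = 0.456 vs H₁: β₁ < 0.456.
t = (0.259 − 0.456) / 0.193 = -1.0207.
df = n − k − 1 = 224 − 3 − 1 = 220.
One-sided p ≈ 0.1543, which is ≥ 0.025, so fail to reject H₀.
The data do not give significant evidence that the true slope on waist circumference is below 0.456 % per unit, holding the other predictors fixed.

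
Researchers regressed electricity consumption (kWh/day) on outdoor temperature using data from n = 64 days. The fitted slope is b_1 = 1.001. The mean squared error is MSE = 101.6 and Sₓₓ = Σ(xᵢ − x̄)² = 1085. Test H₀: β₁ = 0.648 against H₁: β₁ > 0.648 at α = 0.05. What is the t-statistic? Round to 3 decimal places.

t = 1.154

SE(b_1) = √(MSE/Sₓₓ) = √(101.6/1085) = 0.306007.
t = (1.001 − 0.648) / 0.306007 = 1.154.
df = n − 2 = 62.
One-sided p ≈ 0.1266, which is ≥ 0.05, so fail to reject H₀.
The data do not give significant evidence that the true slope on outdoor temperature exceeds 0.648 kWh/day per unit.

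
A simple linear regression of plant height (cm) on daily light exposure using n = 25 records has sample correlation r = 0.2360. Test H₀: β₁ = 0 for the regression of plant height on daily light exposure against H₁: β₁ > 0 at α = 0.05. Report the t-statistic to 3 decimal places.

t = r·√(n − 2)/√(1 − r²) = 0.2360·√23/√0.944304 = 1.165.
df = n − 2 = 23.
One-sided p ≈ 0.1280, which is ≥ 0.05, so fail to reject H₀.
The data do not give significant evidence of a linear association between daily light exposure and plant height.

t = 1.165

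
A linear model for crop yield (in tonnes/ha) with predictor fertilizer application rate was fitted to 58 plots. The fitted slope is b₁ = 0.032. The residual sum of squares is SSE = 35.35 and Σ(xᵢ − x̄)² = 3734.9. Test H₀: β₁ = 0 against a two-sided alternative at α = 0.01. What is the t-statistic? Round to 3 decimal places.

MSE = SSE/(n − 2) = 35.35/56 = 0.63125.
SE(b₁) = √(MSE/Sₓₓ) = √(0.63125/3734.9) = 0.0130005.
t = 0.032 / 0.0130005 = 2.461.
df = n − 2 = 56.
Two-sided p ≈ 0.0169, which is ≥ 0.01, so fail to reject H₀.
The data do not give significant evidence of an association between fertilizer application rate and crop yield.

t = 2.461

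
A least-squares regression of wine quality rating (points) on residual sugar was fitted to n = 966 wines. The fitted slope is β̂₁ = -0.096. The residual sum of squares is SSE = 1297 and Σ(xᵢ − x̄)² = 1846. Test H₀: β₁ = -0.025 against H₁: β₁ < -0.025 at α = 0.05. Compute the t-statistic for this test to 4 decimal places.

t = -2.6299

MSE = SSE/(n − 2) = 1297/964 = 1.34544.
SE(β̂₁) = √(MSE/Sₓₓ) = √(1.34544/1846) = 0.026997.
t = (-0.096 − (-0.025)) / 0.026997 = -2.6299.
df = n − 2 = 964.
One-sided p ≈ 0.0043, which is < 0.05, so reject H₀.
There is evidence that the true slope on residual sugar is below -0.025 points per unit.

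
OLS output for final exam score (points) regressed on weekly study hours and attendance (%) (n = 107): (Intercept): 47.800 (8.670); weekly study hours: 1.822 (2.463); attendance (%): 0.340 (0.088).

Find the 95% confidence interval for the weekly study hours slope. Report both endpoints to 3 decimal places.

Read off: b = 1.822, SE = 2.463 for weekly study hours.
df = n − k − 1 = 107 − 2 − 1 = 104.
t* = t_{0.025, 104} = 1.983038.
Margin = t* × SE = 1.983038 × 2.463 = 4.88422.
CI: 1.822 ± 4.88422 → (-3.062, 6.706).

(-3.062, 6.706)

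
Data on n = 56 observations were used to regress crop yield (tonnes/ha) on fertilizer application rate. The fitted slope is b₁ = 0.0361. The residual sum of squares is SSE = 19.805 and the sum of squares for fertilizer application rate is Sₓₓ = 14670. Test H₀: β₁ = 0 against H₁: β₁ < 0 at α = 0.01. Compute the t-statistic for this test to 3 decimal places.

MSE = SSE/(n − 2) = 19.805/54 = 0.366759.
SE(b₁) = √(MSE/Sₓₓ) = √(0.366759/14670) = 0.00500006.
t = 0.0361 / 0.00500006 = 7.220.
df = n − 2 = 54.
One-sided p ≈ 1.0000, which is ≥ 0.01, so fail to reject H₀.
The data do not give significant evidence that the true slope on fertilizer application rate is negative.

t = 7.220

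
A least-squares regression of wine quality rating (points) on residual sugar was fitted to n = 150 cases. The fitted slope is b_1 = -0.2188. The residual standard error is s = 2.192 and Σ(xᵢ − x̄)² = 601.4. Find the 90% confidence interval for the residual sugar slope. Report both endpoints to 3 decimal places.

(-0.367, -0.071)

SE(b_1) = s/√Sₓₓ = 2.192/√601.4 = 0.0893838.
df = n − 2 = 148.
t* = t_{0.05, 148} = 1.655215.
Margin = t* × SE = 1.655215 × 0.0893838 = 0.14795.
CI: -0.2188 ± 0.14795 → (-0.367, -0.071).
With 90% confidence, each one-unit increase in residual sugar is associated with a change of between -0.367 and -0.071 points in wine quality rating.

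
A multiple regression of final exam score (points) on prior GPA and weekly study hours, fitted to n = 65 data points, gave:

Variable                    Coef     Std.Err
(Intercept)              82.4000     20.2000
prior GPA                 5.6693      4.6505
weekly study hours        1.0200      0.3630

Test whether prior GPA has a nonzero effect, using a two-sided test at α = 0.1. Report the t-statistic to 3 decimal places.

Read off: b = 5.6693, SE = 4.6505 for prior GPA.
H₀: β₁ = 0 vs H₁: β₁ ≠ 0.
t = 5.6693 / 4.6505 = 1.219.
df = n − k − 1 = 65 − 2 − 1 = 62.
Two-sided p ≈ 0.2274, which is ≥ 0.1, so fail to reject H₀.
The data do not give significant evidence of an association between prior GPA and final exam score, after adjusting for the other predictors.

t = 1.219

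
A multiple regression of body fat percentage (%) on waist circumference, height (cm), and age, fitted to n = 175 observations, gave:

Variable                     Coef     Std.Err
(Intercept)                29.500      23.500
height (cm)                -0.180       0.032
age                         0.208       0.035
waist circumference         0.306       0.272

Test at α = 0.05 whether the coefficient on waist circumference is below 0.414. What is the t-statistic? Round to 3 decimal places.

t = -0.397

Read off: b = 0.306, SE = 0.272 for waist circumference.
H₀: β₁ = 0.414 vs H₁: β₁ < 0.414.
t = (0.306 − 0.414) / 0.272 = -0.397.
df = n − k − 1 = 175 − 3 − 1 = 171.
One-sided p ≈ 0.3459, which is ≥ 0.05, so fail to reject H₀.
The data do not give significant evidence that the true slope on waist circumference is below 0.414 % per unit, holding the other predictors fixed.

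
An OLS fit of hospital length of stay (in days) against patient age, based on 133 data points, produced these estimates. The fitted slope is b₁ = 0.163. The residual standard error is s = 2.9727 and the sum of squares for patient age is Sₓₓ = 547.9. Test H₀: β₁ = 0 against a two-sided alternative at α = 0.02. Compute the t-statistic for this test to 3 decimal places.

SE(b₁) = s/√Sₓₓ = 2.9727/√547.9 = 0.126999.
t = 0.163 / 0.126999 = 1.283.
df = n − 2 = 131.
Two-sided p ≈ 0.2016, which is ≥ 0.02, so fail to reject H₀.
The data do not give significant evidence of an association between patient age and hospital length of stay.

t = 1.283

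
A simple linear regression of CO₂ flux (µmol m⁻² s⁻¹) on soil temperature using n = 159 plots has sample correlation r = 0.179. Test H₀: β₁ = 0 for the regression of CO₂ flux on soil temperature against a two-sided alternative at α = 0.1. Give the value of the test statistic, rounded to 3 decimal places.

t = 2.280

t = r·√(n − 2)/√(1 − r²) = 0.179·√157/√0.967959 = 2.280.
df = n − 2 = 157.
Two-sided p ≈ 0.0240, which is < 0.1, so reject H₀.
There is evidence of a linear association between soil temperature and CO₂ flux.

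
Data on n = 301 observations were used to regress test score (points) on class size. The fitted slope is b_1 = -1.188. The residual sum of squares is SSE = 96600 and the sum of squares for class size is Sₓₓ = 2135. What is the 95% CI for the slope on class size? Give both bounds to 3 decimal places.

(-1.954, -0.422)

MSE = SSE/(n − 2) = 96600/299 = 323.077.
SE(b_1) = √(MSE/Sₓₓ) = √(323.077/2135) = 0.389004.
df = n − 2 = 299.
t* = t_{0.025, 299} = 1.96793.
Margin = t* × SE = 1.96793 × 0.389004 = 0.76553.
CI: -1.188 ± 0.76553 → (-1.954, -0.422).
With 95% confidence, each one-unit increase in class size is associated with a change of between -1.954 and -0.422 points in test score.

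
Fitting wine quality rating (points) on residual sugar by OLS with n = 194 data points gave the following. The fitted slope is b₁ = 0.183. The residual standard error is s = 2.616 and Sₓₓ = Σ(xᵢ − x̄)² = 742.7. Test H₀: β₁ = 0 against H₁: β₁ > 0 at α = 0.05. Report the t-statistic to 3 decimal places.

t = 1.906

SE(b₁) = s/√Sₓₓ = 2.616/√742.7 = 0.0959911.
t = 0.183 / 0.0959911 = 1.906.
df = n − 2 = 192.
One-sided p ≈ 0.0290, which is < 0.05, so reject H₀.
There is evidence that the true slope on residual sugar is positive.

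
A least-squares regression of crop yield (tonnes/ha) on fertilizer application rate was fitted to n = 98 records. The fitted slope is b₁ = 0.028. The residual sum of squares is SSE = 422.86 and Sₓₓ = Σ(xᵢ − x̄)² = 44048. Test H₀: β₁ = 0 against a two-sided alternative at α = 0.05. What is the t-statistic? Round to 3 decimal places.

t = 2.800

MSE = SSE/(n − 2) = 422.86/96 = 4.40479.
SE(b₁) = √(MSE/Sₓₓ) = √(4.40479/44048) = 0.00999999.
t = 0.028 / 0.00999999 = 2.800.
df = n − 2 = 96.
Two-sided p ≈ 0.0062, which is < 0.05, so reject H₀.
There is evidence that fertilizer application rate is associated with crop yield.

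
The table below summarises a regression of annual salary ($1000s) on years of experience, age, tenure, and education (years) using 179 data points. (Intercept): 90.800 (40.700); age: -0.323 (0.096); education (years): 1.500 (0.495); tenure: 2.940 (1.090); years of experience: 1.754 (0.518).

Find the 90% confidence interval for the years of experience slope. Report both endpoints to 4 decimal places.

(0.8974, 2.6106)

Read off: b = 1.754, SE = 0.518 for years of experience.
df = n − k − 1 = 179 − 4 − 1 = 174.
t* = t_{0.05, 174} = 1.653658.
Margin = t* × SE = 1.653658 × 0.518 = 0.856595.
CI: 1.754 ± 0.856595 → (0.8974, 2.6106).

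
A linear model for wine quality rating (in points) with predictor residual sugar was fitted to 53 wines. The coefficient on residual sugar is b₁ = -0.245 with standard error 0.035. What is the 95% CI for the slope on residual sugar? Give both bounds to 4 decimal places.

df = n − 2 = 53 − 2 = 51.
t* = t_{0.025, 51} = 2.007584.
Margin = t* × SE = 2.007584 × 0.035 = 0.070265.
CI: -0.245 ± 0.070265 → (-0.3153, -0.1747).
With 95% confidence, each one-unit increase in residual sugar is associated with a change of between -0.3153 and -0.1747 points in wine quality rating.

(-0.3153, -0.1747)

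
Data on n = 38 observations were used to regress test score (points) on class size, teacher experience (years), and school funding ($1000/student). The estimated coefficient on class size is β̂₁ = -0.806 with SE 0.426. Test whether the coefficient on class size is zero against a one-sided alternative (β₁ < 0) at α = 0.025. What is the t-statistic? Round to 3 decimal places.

H₀: β₁ = 0 vs H₁: β₁ < 0.
t = (β̂₁ − β₁⁰)/SE = -0.806 / 0.426 = -1.892.
df = n − k − 1 = 38 − 3 − 1 = 34.
One-sided p ≈ 0.0335, which is ≥ 0.025, so fail to reject H₀.
The data do not give significant evidence that the true slope on class size is negative, holding the other predictors fixed.

t = -1.892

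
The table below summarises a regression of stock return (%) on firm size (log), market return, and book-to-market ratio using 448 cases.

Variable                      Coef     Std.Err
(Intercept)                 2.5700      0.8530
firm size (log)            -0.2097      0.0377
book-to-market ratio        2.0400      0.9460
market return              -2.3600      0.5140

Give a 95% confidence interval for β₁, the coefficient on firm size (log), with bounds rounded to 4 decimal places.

(-0.2838, -0.1356)

Read off: b = -0.2097, SE = 0.0377 for firm size (log).
df = n − k − 1 = 448 − 3 − 1 = 444.
t* = t_{0.025, 444} = 1.965321.
Margin = t* × SE = 1.965321 × 0.0377 = 0.074093.
CI: -0.2097 ± 0.074093 → (-0.2838, -0.1356).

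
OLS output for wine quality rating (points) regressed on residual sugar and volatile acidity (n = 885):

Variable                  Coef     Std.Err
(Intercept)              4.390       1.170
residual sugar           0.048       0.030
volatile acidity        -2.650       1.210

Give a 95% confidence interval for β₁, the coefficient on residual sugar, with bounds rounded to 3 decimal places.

(-0.011, 0.107)

Read off: b = 0.048, SE = 0.030 for residual sugar.
df = n − k − 1 = 885 − 2 − 1 = 882.
t* = t_{0.025, 882} = 1.962657.
Margin = t* × SE = 1.962657 × 0.030 = 0.05888.
CI: 0.048 ± 0.05888 → (-0.011, 0.107).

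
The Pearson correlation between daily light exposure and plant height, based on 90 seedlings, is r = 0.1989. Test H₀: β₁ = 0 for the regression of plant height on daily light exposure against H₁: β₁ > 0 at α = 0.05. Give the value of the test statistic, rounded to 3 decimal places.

t = r·√(n − 2)/√(1 − r²) = 0.1989·√88/√0.960439 = 1.904.
df = n − 2 = 88.
One-sided p ≈ 0.0301, which is < 0.05, so reject H₀.
There is evidence of a linear association between daily light exposure and plant height.

t = 1.904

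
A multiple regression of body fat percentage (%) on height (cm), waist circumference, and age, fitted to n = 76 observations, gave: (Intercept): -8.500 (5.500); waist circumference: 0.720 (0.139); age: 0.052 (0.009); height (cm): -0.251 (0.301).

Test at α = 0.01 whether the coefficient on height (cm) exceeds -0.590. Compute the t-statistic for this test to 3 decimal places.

t = 1.126

Read off: b = -0.251, SE = 0.301 for height (cm).
H₀: β₁ = -0.590 vs H₁: β₁ > -0.590.
t = (-0.251 − (-0.590)) / 0.301 = 1.126.
df = n − k − 1 = 76 − 3 − 1 = 72.
One-sided p ≈ 0.1319, which is ≥ 0.01, so fail to reject H₀.
The data do not give significant evidence that the true slope on height (cm) exceeds -0.590 % per unit, holding the other predictors fixed.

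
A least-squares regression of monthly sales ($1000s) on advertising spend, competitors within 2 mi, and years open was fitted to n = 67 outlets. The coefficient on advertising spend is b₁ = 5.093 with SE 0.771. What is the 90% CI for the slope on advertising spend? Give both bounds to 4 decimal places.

df = n − k − 1 = 67 − 3 − 1 = 63.
t* = t_{0.05, 63} = 1.669402.
Margin = t* × SE = 1.669402 × 0.771 = 1.287109.
CI: 5.093 ± 1.287109 → (3.8059, 6.3801).
With 90% confidence, each one-unit increase in advertising spend is associated with a change of between 3.8059 and 6.3801 $1000s in monthly sales, holding the other predictors fixed.

(3.8059, 6.3801)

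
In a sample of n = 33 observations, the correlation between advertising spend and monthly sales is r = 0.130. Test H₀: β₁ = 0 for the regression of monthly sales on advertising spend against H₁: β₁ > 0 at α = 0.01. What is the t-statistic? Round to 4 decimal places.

t = 0.7300

t = r·√(n − 2)/√(1 − r²) = 0.130·√31/√0.9831 = 0.7300.
df = n − 2 = 31.
One-sided p ≈ 0.2354, which is ≥ 0.01, so fail to reject H₀.
The data do not give significant evidence of a linear association between advertising spend and monthly sales.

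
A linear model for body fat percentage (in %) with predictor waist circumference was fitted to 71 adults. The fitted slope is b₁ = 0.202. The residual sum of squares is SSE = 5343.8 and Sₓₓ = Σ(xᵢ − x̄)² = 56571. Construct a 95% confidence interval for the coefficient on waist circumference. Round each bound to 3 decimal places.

(0.128, 0.276)

MSE = SSE/(n − 2) = 5343.8/69 = 77.4464.
SE(b₁) = √(MSE/Sₓₓ) = √(77.4464/56571) = 0.0370002.
df = n − 2 = 69.
t* = t_{0.025, 69} = 1.994945.
Margin = t* × SE = 1.994945 × 0.0370002 = 0.07381.
CI: 0.202 ± 0.07381 → (0.128, 0.276).
With 95% confidence, each one-unit increase in waist circumference is associated with a change of between 0.128 and 0.276 % in body fat percentage.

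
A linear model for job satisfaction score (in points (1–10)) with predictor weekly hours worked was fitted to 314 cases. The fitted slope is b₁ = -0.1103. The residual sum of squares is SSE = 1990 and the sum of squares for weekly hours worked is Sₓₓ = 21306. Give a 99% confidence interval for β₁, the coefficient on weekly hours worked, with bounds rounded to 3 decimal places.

MSE = SSE/(n − 2) = 1990/312 = 6.37821.
SE(b₁) = √(MSE/Sₓₓ) = √(6.37821/21306) = 0.0173021.
df = n − 2 = 312.
t* = t_{0.005, 312} = 2.591679.
Margin = t* × SE = 2.591679 × 0.0173021 = 0.04484.
CI: -0.1103 ± 0.04484 → (-0.155, -0.065).
With 99% confidence, each one-unit increase in weekly hours worked is associated with a change of between -0.155 and -0.065 points (1–10) in job satisfaction score.

(-0.155, -0.065)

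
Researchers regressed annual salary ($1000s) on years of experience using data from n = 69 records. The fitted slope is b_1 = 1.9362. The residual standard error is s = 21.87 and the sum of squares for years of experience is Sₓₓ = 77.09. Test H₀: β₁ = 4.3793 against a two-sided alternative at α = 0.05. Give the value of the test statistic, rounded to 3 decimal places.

SE(b_1) = s/√Sₓₓ = 21.87/√77.09 = 2.49086.
t = (1.9362 − 4.3793) / 2.49086 = -0.981.
df = n − 2 = 67.
Two-sided p ≈ 0.3302, which is ≥ 0.05, so fail to reject H₀.
The data are consistent with a true slope of 4.3793 $1000s per unit of years of experience.

t = -0.981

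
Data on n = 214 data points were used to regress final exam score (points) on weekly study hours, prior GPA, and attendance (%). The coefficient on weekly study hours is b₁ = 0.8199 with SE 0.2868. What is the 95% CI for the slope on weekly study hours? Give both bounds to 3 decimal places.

(0.255, 1.385)

df = n − k − 1 = 214 − 3 − 1 = 210.
t* = t_{0.025, 210} = 1.971325.
Margin = t* × SE = 1.971325 × 0.2868 = 0.56538.
CI: 0.8199 ± 0.56538 → (0.255, 1.385).
With 95% confidence, each one-unit increase in weekly study hours is associated with a change of between 0.255 and 1.385 points in final exam score, holding the other predictors fixed.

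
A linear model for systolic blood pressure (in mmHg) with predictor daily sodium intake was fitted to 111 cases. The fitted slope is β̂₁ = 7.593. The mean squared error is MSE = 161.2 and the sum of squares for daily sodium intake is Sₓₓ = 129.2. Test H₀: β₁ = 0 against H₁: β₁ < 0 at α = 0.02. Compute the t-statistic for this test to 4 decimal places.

t = 6.7977

SE(β̂₁) = √(MSE/Sₓₓ) = √(161.2/129.2) = 1.117.
t = 7.593 / 1.117 = 6.7977.
df = n − 2 = 109.
One-sided p ≈ 1.0000, which is ≥ 0.02, so fail to reject H₀.
The data do not give significant evidence that the true slope on daily sodium intake is negative.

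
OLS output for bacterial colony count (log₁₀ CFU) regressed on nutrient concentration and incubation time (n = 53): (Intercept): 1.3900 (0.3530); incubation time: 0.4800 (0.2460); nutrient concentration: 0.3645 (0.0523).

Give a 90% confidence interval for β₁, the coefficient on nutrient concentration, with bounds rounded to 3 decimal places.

(0.277, 0.452)

Read off: b = 0.3645, SE = 0.0523 for nutrient concentration.
df = n − k − 1 = 53 − 2 − 1 = 50.
t* = t_{0.05, 50} = 1.675905.
Margin = t* × SE = 1.675905 × 0.0523 = 0.08765.
CI: 0.3645 ± 0.08765 → (0.277, 0.452).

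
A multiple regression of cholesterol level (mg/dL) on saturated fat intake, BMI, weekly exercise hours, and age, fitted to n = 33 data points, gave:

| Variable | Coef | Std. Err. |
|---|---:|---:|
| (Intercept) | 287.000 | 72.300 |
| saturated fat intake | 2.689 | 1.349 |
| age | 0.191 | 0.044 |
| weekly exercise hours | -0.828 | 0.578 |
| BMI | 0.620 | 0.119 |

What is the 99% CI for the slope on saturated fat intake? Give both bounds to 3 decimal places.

Read off: b = 2.689, SE = 1.349 for saturated fat intake.
df = n − k − 1 = 33 − 4 − 1 = 28.
t* = t_{0.005, 28} = 2.763262.
Margin = t* × SE = 2.763262 × 1.349 = 3.72764.
CI: 2.689 ± 3.72764 → (-1.039, 6.417).

(-1.039, 6.417)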